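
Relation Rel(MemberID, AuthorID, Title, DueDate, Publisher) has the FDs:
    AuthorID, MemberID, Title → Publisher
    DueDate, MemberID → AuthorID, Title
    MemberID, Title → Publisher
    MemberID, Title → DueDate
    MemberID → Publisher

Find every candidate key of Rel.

{DueDate, MemberID}, {MemberID, Title}

{MemberID} never appears on the right of any FD, so every key must include it.
{DueDate, MemberID} is a candidate key since {DueDate, MemberID}⁺ = {AuthorID, DueDate, MemberID, Publisher, Title} covers every attribute.
{MemberID, Title} is a candidate key since {MemberID, Title}⁺ = {AuthorID, DueDate, MemberID, Publisher, Title} covers every attribute.
Any other superkey properly contains one of these, so there are no further candidate keys.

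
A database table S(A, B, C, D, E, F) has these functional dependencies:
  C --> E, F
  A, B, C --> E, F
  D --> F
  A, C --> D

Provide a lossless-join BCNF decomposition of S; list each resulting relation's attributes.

{A, B, C}; {A, C, D}; {C, E, F}

Candidate key of the original relation: {A, B, C}.
{A, B, C, D, E, F}: {C} determines {C, E, F} here but is not a superkey — split on C --> E, F, giving {C, E, F} and {A, B, C, D}.
{C, E, F} is in BCNF.
{A, B, C, D}: {A, C} determines {A, C, D} here but is not a superkey — split on A, C --> D, giving {A, C, D} and {A, B, C}.
{A, C, D} is in BCNF.
{A, B, C} is in BCNF.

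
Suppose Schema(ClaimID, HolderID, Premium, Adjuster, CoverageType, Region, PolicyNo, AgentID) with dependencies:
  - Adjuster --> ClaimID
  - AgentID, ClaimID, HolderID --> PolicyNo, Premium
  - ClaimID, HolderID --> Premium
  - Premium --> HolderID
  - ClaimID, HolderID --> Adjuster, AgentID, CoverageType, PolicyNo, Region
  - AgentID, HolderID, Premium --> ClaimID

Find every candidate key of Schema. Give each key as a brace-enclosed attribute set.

{Adjuster, HolderID}, {Adjuster, Premium}, {AgentID, Premium}, {ClaimID, HolderID}, {ClaimID, Premium}

{Adjuster, HolderID}⁺ = {Adjuster, AgentID, ClaimID, CoverageType, HolderID, PolicyNo, Premium, Region} — all of the relation — so {Adjuster, HolderID} is a candidate key.
{Adjuster, Premium}⁺ = {Adjuster, AgentID, ClaimID, CoverageType, HolderID, PolicyNo, Premium, Region} — all of the relation — so {Adjuster, Premium} is a candidate key.
{AgentID, Premium}⁺ = {Adjuster, AgentID, ClaimID, CoverageType, HolderID, PolicyNo, Premium, Region} — all of the relation — so {AgentID, Premium} is a candidate key.
{ClaimID, HolderID}⁺ = {Adjuster, AgentID, ClaimID, CoverageType, HolderID, PolicyNo, Premium, Region} — all of the relation — so {ClaimID, HolderID} is a candidate key.
{ClaimID, Premium}⁺ = {Adjuster, AgentID, ClaimID, CoverageType, HolderID, PolicyNo, Premium, Region} — all of the relation — so {ClaimID, Premium} is a candidate key.
These are minimal and exhaustive — every other superkey contains one of them.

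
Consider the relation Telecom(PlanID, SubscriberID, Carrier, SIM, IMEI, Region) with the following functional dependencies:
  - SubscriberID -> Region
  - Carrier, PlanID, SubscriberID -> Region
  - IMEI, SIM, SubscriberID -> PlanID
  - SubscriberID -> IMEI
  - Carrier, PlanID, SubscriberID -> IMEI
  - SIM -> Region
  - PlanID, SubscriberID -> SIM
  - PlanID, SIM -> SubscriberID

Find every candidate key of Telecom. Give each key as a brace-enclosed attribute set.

{Carrier} never appears on the right of any FD, so every key must include it.
Closure of {Carrier, PlanID, SIM} is {Carrier, IMEI, PlanID, Region, SIM, SubscriberID}, the whole schema; {Carrier, PlanID, SIM} is a candidate key.
Closure of {Carrier, PlanID, SubscriberID} is {Carrier, IMEI, PlanID, Region, SIM, SubscriberID}, the whole schema; {Carrier, PlanID, SubscriberID} is a candidate key.
Closure of {Carrier, SIM, SubscriberID} is {Carrier, IMEI, PlanID, Region, SIM, SubscriberID}, the whole schema; {Carrier, SIM, SubscriberID} is a candidate key.
These are minimal and exhaustive — every other superkey contains one of them.

{Carrier, PlanID, SIM}, {Carrier, PlanID, SubscriberID}, {Carrier, SIM, SubscriberID}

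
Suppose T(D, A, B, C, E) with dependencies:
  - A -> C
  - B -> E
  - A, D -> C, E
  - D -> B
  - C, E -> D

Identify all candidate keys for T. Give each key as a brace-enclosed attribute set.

{A, B}, {A, D}, {A, E}

Attributes never on any right-hand side: {A} — every candidate key must contain it.
{A, B} is a candidate key since {A, B}⁺ = {A, B, C, D, E} covers every attribute.
{A, D} is a candidate key since {A, D}⁺ = {A, B, C, D, E} covers every attribute.
{A, E} is a candidate key since {A, E}⁺ = {A, B, C, D, E} covers every attribute.
These are minimal and exhaustive — every other superkey contains one of them.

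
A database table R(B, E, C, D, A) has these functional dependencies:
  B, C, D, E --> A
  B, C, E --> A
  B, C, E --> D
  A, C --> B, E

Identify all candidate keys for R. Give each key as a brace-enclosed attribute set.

{A, C}, {B, C, E}

No FD produces {C}, so it must be in every candidate key.
{A, C}⁺ = {A, B, C, D, E} — all of the relation — so {A, C} is a candidate key.
{B, C, E}⁺ = {A, B, C, D, E} — all of the relation — so {B, C, E} is a candidate key.
No proper subset of any of these is a key, and no other minimal superkey exists.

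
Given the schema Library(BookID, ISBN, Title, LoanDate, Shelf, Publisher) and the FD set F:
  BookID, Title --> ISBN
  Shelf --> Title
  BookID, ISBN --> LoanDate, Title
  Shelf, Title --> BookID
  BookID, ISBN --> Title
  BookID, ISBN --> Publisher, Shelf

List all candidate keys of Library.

{BookID, ISBN}, {BookID, Title}, {Shelf}

{Shelf}⁺ = {BookID, ISBN, LoanDate, Publisher, Shelf, Title}, which is every attribute, so {Shelf} is a candidate key.
{BookID, ISBN}⁺ = {BookID, ISBN, LoanDate, Publisher, Shelf, Title}, which is every attribute, so {BookID, ISBN} is a candidate key.
{BookID, Title}⁺ = {BookID, ISBN, LoanDate, Publisher, Shelf, Title}, which is every attribute, so {BookID, Title} is a candidate key.
These are minimal and exhaustive — every other superkey contains one of them.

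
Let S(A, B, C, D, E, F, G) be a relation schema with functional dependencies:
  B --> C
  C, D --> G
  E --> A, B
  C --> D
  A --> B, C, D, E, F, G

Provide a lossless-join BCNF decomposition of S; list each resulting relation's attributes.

Candidate keys of the original relation: {A}, {E}.
Within {A, B, C, D, E, F, G}: {B}⁺ ∩ {A, B, C, D, E, F, G} = {B, C, D, G}, not the whole set, so B --> C, D, G violates BCNF; decompose into {B, C, D, G} and {A, B, E, F}.
Within {B, C, D, G}: {C, D}⁺ ∩ {B, C, D, G} = {C, D, G}, not the whole set, so C, D --> G violates BCNF; decompose into {C, D, G} and {B, C, D}.
{C, D, G} is in BCNF.
Within {B, C, D}: {C}⁺ ∩ {B, C, D} = {C, D}, not the whole set, so C --> D violates BCNF; decompose into {C, D} and {B, C}.
{C, D} is in BCNF.
{B, C} is in BCNF.
{A, B, E, F} is in BCNF.

{A, B, E, F}; {B, C}; {C, D, G}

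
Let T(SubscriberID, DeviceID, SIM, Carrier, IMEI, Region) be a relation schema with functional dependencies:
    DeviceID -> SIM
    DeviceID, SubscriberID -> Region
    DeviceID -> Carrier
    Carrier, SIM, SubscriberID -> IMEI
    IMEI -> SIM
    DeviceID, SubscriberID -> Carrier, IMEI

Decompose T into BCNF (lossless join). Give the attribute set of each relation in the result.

Candidate key of the original relation: {DeviceID, SubscriberID}.
In {Carrier, DeviceID, IMEI, Region, SIM, SubscriberID}, {DeviceID} is not a superkey ({DeviceID}⁺ restricted to this set is {Carrier, DeviceID, SIM}), so split on DeviceID -> Carrier, SIM into {Carrier, DeviceID, SIM} and {DeviceID, IMEI, Region, SubscriberID}.
{Carrier, DeviceID, SIM} is in BCNF.
{DeviceID, IMEI, Region, SubscriberID} is in BCNF.

{Carrier, DeviceID, SIM}; {DeviceID, IMEI, Region, SubscriberID}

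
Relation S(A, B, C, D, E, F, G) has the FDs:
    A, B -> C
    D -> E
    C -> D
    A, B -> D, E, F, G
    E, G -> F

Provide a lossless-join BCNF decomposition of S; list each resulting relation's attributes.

{A, B, C, G}; {C, D}; {C, F, G}; {D, E}

Candidate key of the original relation: {A, B}.
In {A, B, C, D, E, F, G}, {D} is not a superkey ({D}⁺ restricted to this set is {D, E}), so split on D -> E into {D, E} and {A, B, C, D, F, G}.
{D, E} has no BCNF violation.
In {A, B, C, D, F, G}, {C} is not a superkey ({C}⁺ restricted to this set is {C, D}), so split on C -> D into {C, D} and {A, B, C, F, G}.
{C, D} has no BCNF violation.
In {A, B, C, F, G}, {C, G} is not a superkey ({C, G}⁺ restricted to this set is {C, F, G}), so split on C, G -> F into {C, F, G} and {A, B, C, G}.
{C, F, G} has no BCNF violation.
{A, B, C, G} has no BCNF violation.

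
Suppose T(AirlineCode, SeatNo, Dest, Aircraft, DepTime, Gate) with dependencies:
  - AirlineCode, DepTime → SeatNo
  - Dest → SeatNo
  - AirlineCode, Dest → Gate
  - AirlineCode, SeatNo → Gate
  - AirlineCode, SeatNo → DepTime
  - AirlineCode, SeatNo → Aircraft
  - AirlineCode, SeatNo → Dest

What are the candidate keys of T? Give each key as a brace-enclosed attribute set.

Attributes never on any right-hand side: {AirlineCode} — every candidate key must contain it.
{AirlineCode, DepTime}⁺ = {Aircraft, AirlineCode, DepTime, Dest, Gate, SeatNo} — all of the relation — so {AirlineCode, DepTime} is a candidate key.
{AirlineCode, Dest}⁺ = {Aircraft, AirlineCode, DepTime, Dest, Gate, SeatNo} — all of the relation — so {AirlineCode, Dest} is a candidate key.
{AirlineCode, SeatNo}⁺ = {Aircraft, AirlineCode, DepTime, Dest, Gate, SeatNo} — all of the relation — so {AirlineCode, SeatNo} is a candidate key.
Any other superkey properly contains one of these, so there are no further candidate keys.

{AirlineCode, DepTime}, {AirlineCode, Dest}, {AirlineCode, SeatNo}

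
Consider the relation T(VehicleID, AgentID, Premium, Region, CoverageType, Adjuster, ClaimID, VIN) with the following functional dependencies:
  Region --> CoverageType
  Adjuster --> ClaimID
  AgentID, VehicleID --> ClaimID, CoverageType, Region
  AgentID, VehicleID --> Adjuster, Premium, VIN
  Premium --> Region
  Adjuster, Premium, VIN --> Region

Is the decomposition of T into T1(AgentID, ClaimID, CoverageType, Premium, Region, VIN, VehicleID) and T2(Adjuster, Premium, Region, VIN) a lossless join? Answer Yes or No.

T1 ∩ T2 = {Premium, Region, VIN}; its closure under F is {CoverageType, Premium, Region, VIN}.
The closure covers neither T1 nor T2 entirely; the join is not lossless.

No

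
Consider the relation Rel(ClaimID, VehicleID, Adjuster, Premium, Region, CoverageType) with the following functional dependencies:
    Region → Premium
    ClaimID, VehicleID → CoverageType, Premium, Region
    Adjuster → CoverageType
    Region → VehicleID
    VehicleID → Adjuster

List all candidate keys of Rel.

{ClaimID, Region}, {ClaimID, VehicleID}

Attributes never on any right-hand side: {ClaimID} — every candidate key must contain it.
{ClaimID, Region}⁺ = {Adjuster, ClaimID, CoverageType, Premium, Region, VehicleID}, which is every attribute, so {ClaimID, Region} is a candidate key.
{ClaimID, VehicleID}⁺ = {Adjuster, ClaimID, CoverageType, Premium, Region, VehicleID}, which is every attribute, so {ClaimID, VehicleID} is a candidate key.
Any other superkey properly contains one of these, so there are no further candidate keys.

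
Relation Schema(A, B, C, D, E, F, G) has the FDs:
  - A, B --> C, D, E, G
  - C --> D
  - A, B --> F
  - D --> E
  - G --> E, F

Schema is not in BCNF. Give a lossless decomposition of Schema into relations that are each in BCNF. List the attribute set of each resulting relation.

Candidate key of the original relation: {A, B}.
In {A, B, C, D, E, F, G}, {C} is not a superkey ({C}⁺ restricted to this set is {C, D, E}), so split on C --> D, E into {C, D, E} and {A, B, C, F, G}.
In {C, D, E}, {D} is not a superkey ({D}⁺ restricted to this set is {D, E}), so split on D --> E into {D, E} and {C, D}.
{D, E} is in BCNF.
{C, D} is in BCNF.
In {A, B, C, F, G}, {G} is not a superkey ({G}⁺ restricted to this set is {F, G}), so split on G --> F into {F, G} and {A, B, C, G}.
{F, G} is in BCNF.
{A, B, C, G} is in BCNF.

{A, B, C, G}; {C, D}; {D, E}; {F, G}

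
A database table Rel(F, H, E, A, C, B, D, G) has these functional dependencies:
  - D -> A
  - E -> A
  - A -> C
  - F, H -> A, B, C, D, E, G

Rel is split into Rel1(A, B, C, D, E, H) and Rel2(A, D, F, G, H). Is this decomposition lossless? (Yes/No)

No

Rel1 ∩ Rel2 = {A, D, H}; its closure under F is {A, C, D, H}.
The closure covers neither Rel1 nor Rel2 entirely; the join is not lossless.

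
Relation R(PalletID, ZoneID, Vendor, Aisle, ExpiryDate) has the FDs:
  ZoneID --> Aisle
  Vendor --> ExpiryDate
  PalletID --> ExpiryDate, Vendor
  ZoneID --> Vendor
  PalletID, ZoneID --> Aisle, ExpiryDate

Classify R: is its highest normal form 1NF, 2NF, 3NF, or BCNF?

1NF

Candidate key: {PalletID, ZoneID}. Prime attributes: {PalletID, ZoneID}.
For ZoneID --> Aisle we have {ZoneID}⁺ = {Aisle, ExpiryDate, Vendor, ZoneID}; {ZoneID} is not a superkey, so BCNF fails.
Because {Aisle} is non-prime and the left side of ZoneID --> Aisle is not a superkey, the relation is not in 3NF.
Since {PalletID} ⊂ {PalletID, ZoneID} and {PalletID}⁺ ⊇ {ExpiryDate, Vendor} with {ExpiryDate, Vendor} non-prime, there is a partial dependency; 2NF fails.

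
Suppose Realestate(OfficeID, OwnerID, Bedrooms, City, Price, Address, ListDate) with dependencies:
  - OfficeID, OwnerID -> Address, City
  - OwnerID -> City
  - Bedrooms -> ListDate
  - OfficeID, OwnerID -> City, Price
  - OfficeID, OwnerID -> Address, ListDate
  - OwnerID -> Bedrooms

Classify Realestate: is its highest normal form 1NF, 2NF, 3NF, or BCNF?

1NF

Candidate key: {OfficeID, OwnerID}. Prime attributes: {OfficeID, OwnerID}.
OwnerID -> City: {OwnerID}⁺ = {Bedrooms, City, ListDate, OwnerID}, which is not all of the attributes, so the left side is not a superkey — BCNF is violated.
OwnerID -> City determines the non-prime attribute {City} from a non-superkey — 3NF is violated.
Since {OwnerID} ⊂ {OfficeID, OwnerID} and {OwnerID}⁺ ⊇ {Bedrooms, City, ListDate} with {Bedrooms, City, ListDate} non-prime, there is a partial dependency; 2NF fails.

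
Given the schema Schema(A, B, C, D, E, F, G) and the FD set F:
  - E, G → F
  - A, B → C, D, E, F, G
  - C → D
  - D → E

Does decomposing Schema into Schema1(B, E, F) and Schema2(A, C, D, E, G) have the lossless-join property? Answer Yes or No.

No

The shared attributes are {E} and {E}⁺ = {E}.
Neither Schema1 nor Schema2 is contained in that closure, so the decomposition is lossy.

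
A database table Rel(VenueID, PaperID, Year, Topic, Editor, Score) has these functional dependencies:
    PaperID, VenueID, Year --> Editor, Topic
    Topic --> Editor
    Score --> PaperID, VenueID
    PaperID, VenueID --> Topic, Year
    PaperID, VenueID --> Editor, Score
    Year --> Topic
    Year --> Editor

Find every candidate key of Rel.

{PaperID, VenueID}, {Score}

Closure of {Score} is {Editor, PaperID, Score, Topic, VenueID, Year}, the whole schema; {Score} is a candidate key.
Closure of {PaperID, VenueID} is {Editor, PaperID, Score, Topic, VenueID, Year}, the whole schema; {PaperID, VenueID} is a candidate key.
These are minimal and exhaustive — every other superkey contains one of them.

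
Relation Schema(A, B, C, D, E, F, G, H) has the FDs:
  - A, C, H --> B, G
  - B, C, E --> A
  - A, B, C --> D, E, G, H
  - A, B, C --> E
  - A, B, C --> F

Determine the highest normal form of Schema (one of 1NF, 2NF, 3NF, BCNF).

BCNF

Candidate keys: {A, B, C}, {A, C, H}, {B, C, E}. Prime attributes: {A, B, C, E, H}.
The left-hand side of every FD is a superkey, so BCNF is satisfied.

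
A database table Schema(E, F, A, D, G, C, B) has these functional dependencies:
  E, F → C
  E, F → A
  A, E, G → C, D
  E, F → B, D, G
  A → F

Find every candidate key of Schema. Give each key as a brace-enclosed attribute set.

{A, E}, {E, F}

Attributes never on any right-hand side: {E} — every candidate key must contain it.
{A, E}⁺ = {A, B, C, D, E, F, G}, which is every attribute, so {A, E} is a candidate key.
{E, F}⁺ = {A, B, C, D, E, F, G}, which is every attribute, so {E, F} is a candidate key.
Any other superkey properly contains one of these, so there are no further candidate keys.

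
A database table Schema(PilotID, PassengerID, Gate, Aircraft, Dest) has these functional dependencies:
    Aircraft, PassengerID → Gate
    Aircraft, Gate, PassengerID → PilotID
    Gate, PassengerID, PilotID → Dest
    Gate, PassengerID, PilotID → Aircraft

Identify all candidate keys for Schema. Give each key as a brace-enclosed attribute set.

{Aircraft, PassengerID}, {Gate, PassengerID, PilotID}

Attributes never on any right-hand side: {PassengerID} — every candidate key must contain it.
Closure of {Aircraft, PassengerID} is {Aircraft, Dest, Gate, PassengerID, PilotID}, the whole schema; {Aircraft, PassengerID} is a candidate key.
Closure of {Gate, PassengerID, PilotID} is {Aircraft, Dest, Gate, PassengerID, PilotID}, the whole schema; {Gate, PassengerID, PilotID} is a candidate key.
No proper subset of any of these is a key, and no other minimal superkey exists.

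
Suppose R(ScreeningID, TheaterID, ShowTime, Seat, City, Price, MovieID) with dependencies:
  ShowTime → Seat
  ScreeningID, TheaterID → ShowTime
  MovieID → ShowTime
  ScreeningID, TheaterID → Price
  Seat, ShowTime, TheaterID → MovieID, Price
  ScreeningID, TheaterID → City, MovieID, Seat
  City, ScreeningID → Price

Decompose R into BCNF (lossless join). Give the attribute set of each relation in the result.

{City, MovieID, ScreeningID, TheaterID}; {City, Price, ScreeningID}; {MovieID, ShowTime}; {Seat, ShowTime}

Candidate key of the original relation: {ScreeningID, TheaterID}.
{City, MovieID, Price, ScreeningID, Seat, ShowTime, TheaterID}: {ShowTime} determines {Seat, ShowTime} here but is not a superkey — split on ShowTime → Seat, giving {Seat, ShowTime} and {City, MovieID, Price, ScreeningID, ShowTime, TheaterID}.
{Seat, ShowTime} has no BCNF violation.
{City, MovieID, Price, ScreeningID, ShowTime, TheaterID}: {MovieID} determines {MovieID, ShowTime} here but is not a superkey — split on MovieID → ShowTime, giving {MovieID, ShowTime} and {City, MovieID, Price, ScreeningID, TheaterID}.
{MovieID, ShowTime} has no BCNF violation.
{City, MovieID, Price, ScreeningID, TheaterID}: {City, ScreeningID} determines {City, Price, ScreeningID} here but is not a superkey — split on City, ScreeningID → Price, giving {City, Price, ScreeningID} and {City, MovieID, ScreeningID, TheaterID}.
{City, Price, ScreeningID} has no BCNF violation.
{City, MovieID, ScreeningID, TheaterID} has no BCNF violation.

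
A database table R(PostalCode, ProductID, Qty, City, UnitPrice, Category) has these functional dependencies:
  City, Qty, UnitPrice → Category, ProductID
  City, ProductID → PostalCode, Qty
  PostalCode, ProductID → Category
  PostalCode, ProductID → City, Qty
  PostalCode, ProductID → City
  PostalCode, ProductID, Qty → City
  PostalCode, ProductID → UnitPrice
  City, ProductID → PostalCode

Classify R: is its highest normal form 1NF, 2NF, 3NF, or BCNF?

BCNF

Candidate keys: {City, ProductID}, {City, Qty, UnitPrice}, {PostalCode, ProductID}. Prime attributes: {City, PostalCode, ProductID, Qty, UnitPrice}.
The left-hand side of every FD is a superkey, so BCNF is satisfied.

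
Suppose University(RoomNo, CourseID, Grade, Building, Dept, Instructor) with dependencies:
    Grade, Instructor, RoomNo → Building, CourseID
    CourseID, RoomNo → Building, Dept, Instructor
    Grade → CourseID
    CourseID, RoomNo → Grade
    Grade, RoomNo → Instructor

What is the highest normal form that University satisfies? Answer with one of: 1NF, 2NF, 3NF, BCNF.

Candidate keys: {CourseID, RoomNo}, {Grade, RoomNo}. Prime attributes: {CourseID, Grade, RoomNo}.
For Grade → CourseID we have {Grade}⁺ = {CourseID, Grade}; {Grade} is not a superkey, so BCNF fails.
Its right-hand attributes {CourseID} are all prime, as are those of every other non-superkey FD — the relation is in 3NF.

3NF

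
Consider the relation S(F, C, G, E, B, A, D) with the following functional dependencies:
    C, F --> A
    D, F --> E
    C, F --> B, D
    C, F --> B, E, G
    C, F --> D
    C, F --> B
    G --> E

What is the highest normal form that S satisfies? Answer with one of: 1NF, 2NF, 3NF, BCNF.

2NF

Candidate key: {C, F}. Prime attributes: {C, F}.
For D, F --> E we have {D, F}⁺ = {D, E, F}; {D, F} is not a superkey, so BCNF fails.
Because {E} is non-prime and the left side of D, F --> E is not a superkey, the relation is not in 3NF.
Checking every proper subset of each key, none determines a non-prime attribute — 2NF is satisfied.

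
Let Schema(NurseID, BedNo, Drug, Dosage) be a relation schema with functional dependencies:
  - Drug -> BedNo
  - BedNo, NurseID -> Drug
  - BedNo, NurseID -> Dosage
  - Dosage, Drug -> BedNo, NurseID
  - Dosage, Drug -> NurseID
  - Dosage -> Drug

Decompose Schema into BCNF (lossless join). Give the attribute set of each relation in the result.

{BedNo, Drug}; {Dosage, Drug, NurseID}

Candidate keys of the original relation: {BedNo, NurseID}, {Dosage}, {Drug, NurseID}.
{BedNo, Dosage, Drug, NurseID}: {Drug} determines {BedNo, Drug} here but is not a superkey — split on Drug -> BedNo, giving {BedNo, Drug} and {Dosage, Drug, NurseID}.
{BedNo, Drug} is in BCNF.
{Dosage, Drug, NurseID} is in BCNF.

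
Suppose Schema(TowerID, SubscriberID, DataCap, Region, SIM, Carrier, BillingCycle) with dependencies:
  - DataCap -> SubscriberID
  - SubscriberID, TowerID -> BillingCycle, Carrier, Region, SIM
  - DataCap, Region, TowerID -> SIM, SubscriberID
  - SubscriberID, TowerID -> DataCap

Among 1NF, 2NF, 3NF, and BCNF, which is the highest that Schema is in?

Candidate keys: {DataCap, TowerID}, {SubscriberID, TowerID}. Prime attributes: {DataCap, SubscriberID, TowerID}.
DataCap -> SubscriberID breaks BCNF: {DataCap}⁺ = {DataCap, SubscriberID}, so {DataCap} is not a superkey.
But every attribute on its right side ({SubscriberID}) is prime, and the same holds for every other non-superkey FD, so 3NF still holds.

3NF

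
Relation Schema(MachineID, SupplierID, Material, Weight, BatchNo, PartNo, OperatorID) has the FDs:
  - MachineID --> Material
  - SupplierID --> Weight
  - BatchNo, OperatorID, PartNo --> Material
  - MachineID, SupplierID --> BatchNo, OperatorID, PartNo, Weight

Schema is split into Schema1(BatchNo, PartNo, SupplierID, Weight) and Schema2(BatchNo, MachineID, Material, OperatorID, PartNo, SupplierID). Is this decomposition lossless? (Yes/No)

Yes

Common attributes: {BatchNo, PartNo, SupplierID}; their closure is {BatchNo, PartNo, SupplierID, Weight}.
Schema1 is contained in that closure, so Schema1 ∩ Schema2 --> Schema1 holds and the join is lossless.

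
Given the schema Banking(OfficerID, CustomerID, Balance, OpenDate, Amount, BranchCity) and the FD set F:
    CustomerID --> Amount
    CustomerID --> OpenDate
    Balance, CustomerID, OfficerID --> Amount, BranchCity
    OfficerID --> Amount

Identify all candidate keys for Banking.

{Balance, CustomerID, OfficerID}

{Balance, CustomerID, OfficerID} never appear on the right of any FD, so every key must include all of them.
{Balance, CustomerID, OfficerID}⁺ = {Amount, Balance, BranchCity, CustomerID, OfficerID, OpenDate}, which is every attribute, so {Balance, CustomerID, OfficerID} is a candidate key.
Every other attribute set either contains this one or has a smaller closure.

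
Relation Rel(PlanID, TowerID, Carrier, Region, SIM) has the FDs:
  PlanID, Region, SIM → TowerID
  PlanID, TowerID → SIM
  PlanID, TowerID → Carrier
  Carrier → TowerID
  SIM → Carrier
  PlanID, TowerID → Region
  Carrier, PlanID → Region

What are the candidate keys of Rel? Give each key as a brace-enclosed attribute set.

{Carrier, PlanID}, {PlanID, SIM}, {PlanID, TowerID}

Attributes never on any right-hand side: {PlanID} — every candidate key must contain it.
{Carrier, PlanID}⁺ = {Carrier, PlanID, Region, SIM, TowerID}, which is every attribute, so {Carrier, PlanID} is a candidate key.
{PlanID, SIM}⁺ = {Carrier, PlanID, Region, SIM, TowerID}, which is every attribute, so {PlanID, SIM} is a candidate key.
{PlanID, TowerID}⁺ = {Carrier, PlanID, Region, SIM, TowerID}, which is every attribute, so {PlanID, TowerID} is a candidate key.
Any other superkey properly contains one of these, so there are no further candidate keys.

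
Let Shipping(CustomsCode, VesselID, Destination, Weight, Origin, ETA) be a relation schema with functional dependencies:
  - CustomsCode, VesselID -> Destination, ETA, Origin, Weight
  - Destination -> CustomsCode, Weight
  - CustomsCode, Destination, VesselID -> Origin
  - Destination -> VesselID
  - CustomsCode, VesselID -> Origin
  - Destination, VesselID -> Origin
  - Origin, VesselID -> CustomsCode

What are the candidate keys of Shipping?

{CustomsCode, VesselID}, {Destination}, {Origin, VesselID}

{Destination} is a candidate key since {Destination}⁺ = {CustomsCode, Destination, ETA, Origin, VesselID, Weight} covers every attribute.
{CustomsCode, VesselID} is a candidate key since {CustomsCode, VesselID}⁺ = {CustomsCode, Destination, ETA, Origin, VesselID, Weight} covers every attribute.
{Origin, VesselID} is a candidate key since {Origin, VesselID}⁺ = {CustomsCode, Destination, ETA, Origin, VesselID, Weight} covers every attribute.
No proper subset of any of these is a key, and no other minimal superkey exists.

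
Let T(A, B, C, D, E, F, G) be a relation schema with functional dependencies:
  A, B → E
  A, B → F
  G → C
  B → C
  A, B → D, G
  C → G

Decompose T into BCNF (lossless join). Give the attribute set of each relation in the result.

{A, B, D, E, F}; {B, G}; {C, G}

Candidate key of the original relation: {A, B}.
In {A, B, C, D, E, F, G}, {G} is not a superkey ({G}⁺ restricted to this set is {C, G}), so split on G → C into {C, G} and {A, B, D, E, F, G}.
{C, G} has no BCNF violation.
In {A, B, D, E, F, G}, {B} is not a superkey ({B}⁺ restricted to this set is {B, G}), so split on B → G into {B, G} and {A, B, D, E, F}.
{B, G} has no BCNF violation.
{A, B, D, E, F} has no BCNF violation.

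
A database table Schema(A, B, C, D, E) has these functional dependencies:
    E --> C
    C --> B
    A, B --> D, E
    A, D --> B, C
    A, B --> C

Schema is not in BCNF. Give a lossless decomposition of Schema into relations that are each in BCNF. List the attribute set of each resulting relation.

Candidate keys of the original relation: {A, B}, {A, C}, {A, D}, {A, E}.
In {A, B, C, D, E}, {E} is not a superkey ({E}⁺ restricted to this set is {B, C, E}), so split on E --> B, C into {B, C, E} and {A, D, E}.
In {B, C, E}, {C} is not a superkey ({C}⁺ restricted to this set is {B, C}), so split on C --> B into {B, C} and {C, E}.
{B, C}: every determinant is a superkey — BCNF.
{C, E}: every determinant is a superkey — BCNF.
{A, D, E}: every determinant is a superkey — BCNF.

{A, D, E}; {B, C}; {C, E}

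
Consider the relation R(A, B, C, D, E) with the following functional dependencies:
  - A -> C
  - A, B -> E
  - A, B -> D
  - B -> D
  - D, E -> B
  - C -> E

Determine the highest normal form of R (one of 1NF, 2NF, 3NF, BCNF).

1NF

Candidate keys: {A, B}, {A, D}. Prime attributes: {A, B, D}.
A -> C: {A}⁺ = {A, C, E}, which is not all of the attributes, so the left side is not a superkey — BCNF is violated.
Because {C} is non-prime and the left side of A -> C is not a superkey, the relation is not in 3NF.
Since {A} ⊂ {A, B} and {A}⁺ ⊇ {C, E} with {C, E} non-prime, there is a partial dependency; 2NF fails.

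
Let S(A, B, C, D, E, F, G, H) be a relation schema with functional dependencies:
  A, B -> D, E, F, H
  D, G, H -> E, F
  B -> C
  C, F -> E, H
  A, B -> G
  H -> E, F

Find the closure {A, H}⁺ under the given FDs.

Start with {A, H}.
H -> E, F applies; add {E, F} → now {A, E, F, H}.
No further FD applies.

{A, E, F, H}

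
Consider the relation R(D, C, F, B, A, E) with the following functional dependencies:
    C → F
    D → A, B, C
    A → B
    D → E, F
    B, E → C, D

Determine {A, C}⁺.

Start with {A, C}.
C → F applies; add {F} → now {A, C, F}.
A → B applies; add {B} → now {A, B, C, F}.
No further FD applies.

{A, B, C, F}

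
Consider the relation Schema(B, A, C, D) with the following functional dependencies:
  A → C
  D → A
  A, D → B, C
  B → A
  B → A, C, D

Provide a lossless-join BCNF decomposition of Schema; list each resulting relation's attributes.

Candidate keys of the original relation: {B}, {D}.
Within {A, B, C, D}: {A}⁺ ∩ {A, B, C, D} = {A, C}, not the whole set, so A → C violates BCNF; decompose into {A, C} and {A, B, D}.
{A, C} has no BCNF violation.
{A, B, D} has no BCNF violation.

{A, B, D}; {A, C}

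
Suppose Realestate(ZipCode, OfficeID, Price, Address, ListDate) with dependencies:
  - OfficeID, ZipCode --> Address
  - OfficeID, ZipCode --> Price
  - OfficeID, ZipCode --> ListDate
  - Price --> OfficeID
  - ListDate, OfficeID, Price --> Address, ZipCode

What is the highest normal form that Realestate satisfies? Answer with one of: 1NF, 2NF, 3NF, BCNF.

Candidate keys: {ListDate, Price}, {OfficeID, ZipCode}, {Price, ZipCode}. Prime attributes: {ListDate, OfficeID, Price, ZipCode}.
For Price --> OfficeID we have {Price}⁺ = {OfficeID, Price}; {Price} is not a superkey, so BCNF fails.
But every attribute on its right side ({OfficeID}) is prime, and the same holds for every other non-superkey FD, so 3NF still holds.

3NF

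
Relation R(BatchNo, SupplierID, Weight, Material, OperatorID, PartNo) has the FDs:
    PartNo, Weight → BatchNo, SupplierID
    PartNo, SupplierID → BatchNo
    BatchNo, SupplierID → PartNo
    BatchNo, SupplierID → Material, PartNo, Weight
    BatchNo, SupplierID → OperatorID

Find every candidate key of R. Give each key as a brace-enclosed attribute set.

{BatchNo, SupplierID}⁺ = {BatchNo, Material, OperatorID, PartNo, SupplierID, Weight} — all of the relation — so {BatchNo, SupplierID} is a candidate key.
{PartNo, SupplierID}⁺ = {BatchNo, Material, OperatorID, PartNo, SupplierID, Weight} — all of the relation — so {PartNo, SupplierID} is a candidate key.
{PartNo, Weight}⁺ = {BatchNo, Material, OperatorID, PartNo, SupplierID, Weight} — all of the relation — so {PartNo, Weight} is a candidate key.
No proper subset of any of these is a key, and no other minimal superkey exists.

{BatchNo, SupplierID}, {PartNo, SupplierID}, {PartNo, Weight}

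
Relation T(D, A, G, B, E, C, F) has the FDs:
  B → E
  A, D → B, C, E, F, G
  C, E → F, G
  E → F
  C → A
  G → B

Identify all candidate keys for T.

{D} never appears on the right of any FD, so every key must include it.
{A, D}⁺ = {A, B, C, D, E, F, G} — all of the relation — so {A, D} is a candidate key.
{C, D}⁺ = {A, B, C, D, E, F, G} — all of the relation — so {C, D} is a candidate key.
No proper subset of any of these is a key, and no other minimal superkey exists.

{A, D}, {C, D}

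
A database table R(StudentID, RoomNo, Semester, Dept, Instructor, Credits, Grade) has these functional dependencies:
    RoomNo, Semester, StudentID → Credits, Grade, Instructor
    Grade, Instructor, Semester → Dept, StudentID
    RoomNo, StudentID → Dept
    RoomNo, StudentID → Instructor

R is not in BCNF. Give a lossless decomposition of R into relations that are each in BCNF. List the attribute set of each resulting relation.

{Credits, Grade, Instructor, RoomNo, Semester}; {Dept, Grade, Instructor, Semester, StudentID}

Candidate keys of the original relation: {Grade, Instructor, RoomNo, Semester}, {RoomNo, Semester, StudentID}.
Within {Credits, Dept, Grade, Instructor, RoomNo, Semester, StudentID}: {Grade, Instructor, Semester}⁺ ∩ {Credits, Dept, Grade, Instructor, RoomNo, Semester, StudentID} = {Dept, Grade, Instructor, Semester, StudentID}, not the whole set, so Grade, Instructor, Semester → Dept, StudentID violates BCNF; decompose into {Dept, Grade, Instructor, Semester, StudentID} and {Credits, Grade, Instructor, RoomNo, Semester}.
{Dept, Grade, Instructor, Semester, StudentID} has no BCNF violation.
{Credits, Grade, Instructor, RoomNo, Semester} has no BCNF violation.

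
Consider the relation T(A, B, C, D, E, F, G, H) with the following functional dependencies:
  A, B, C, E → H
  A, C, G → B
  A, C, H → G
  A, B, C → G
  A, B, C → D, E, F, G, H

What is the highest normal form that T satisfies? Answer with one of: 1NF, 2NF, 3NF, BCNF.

Candidate keys: {A, B, C}, {A, C, G}, {A, C, H}. Prime attributes: {A, B, C, G, H}.
Each dependency's left side is a superkey — BCNF holds.

BCNF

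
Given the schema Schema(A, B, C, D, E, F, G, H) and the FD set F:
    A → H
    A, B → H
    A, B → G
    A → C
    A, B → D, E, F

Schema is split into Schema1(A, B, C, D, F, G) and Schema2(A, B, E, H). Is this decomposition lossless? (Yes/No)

Schema1 ∩ Schema2 = {A, B}; its closure under F is {A, B, C, D, E, F, G, H}.
Schema1 is contained in that closure, so Schema1 ∩ Schema2 → Schema1 holds and the join is lossless.

Yes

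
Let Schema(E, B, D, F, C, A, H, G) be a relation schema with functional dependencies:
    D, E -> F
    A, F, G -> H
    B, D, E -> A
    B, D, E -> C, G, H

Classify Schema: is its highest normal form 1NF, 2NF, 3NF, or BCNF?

Candidate key: {B, D, E}. Prime attributes: {B, D, E}.
D, E -> F: {D, E}⁺ = {D, E, F}, which is not all of the attributes, so the left side is not a superkey — BCNF is violated.
D, E -> F has non-prime {F} on the right and a non-superkey on the left, so 3NF fails.
{D, E} is a proper subset of the key {B, D, E}, and {D, E}⁺ contains the non-prime attribute {F} — a partial dependency, so 2NF is violated.

1NF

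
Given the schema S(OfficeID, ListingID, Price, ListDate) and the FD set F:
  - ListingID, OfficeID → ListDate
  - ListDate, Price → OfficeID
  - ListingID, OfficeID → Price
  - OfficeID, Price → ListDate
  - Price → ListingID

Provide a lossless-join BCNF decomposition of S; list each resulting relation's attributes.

{ListDate, OfficeID, Price}; {ListingID, Price}

Candidate keys of the original relation: {ListDate, Price}, {ListingID, OfficeID}, {OfficeID, Price}.
Within {ListDate, ListingID, OfficeID, Price}: {Price}⁺ ∩ {ListDate, ListingID, OfficeID, Price} = {ListingID, Price}, not the whole set, so Price → ListingID violates BCNF; decompose into {ListingID, Price} and {ListDate, OfficeID, Price}.
{ListingID, Price} has no BCNF violation.
{ListDate, OfficeID, Price} has no BCNF violation.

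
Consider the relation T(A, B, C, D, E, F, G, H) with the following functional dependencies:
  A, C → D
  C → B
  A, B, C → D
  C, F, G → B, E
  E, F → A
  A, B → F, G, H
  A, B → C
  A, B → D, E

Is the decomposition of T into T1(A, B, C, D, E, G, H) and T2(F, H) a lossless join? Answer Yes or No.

No

T1 ∩ T2 = {H}; its closure under F is {H}.
Neither T1 nor T2 is contained in that closure, so the decomposition is lossy.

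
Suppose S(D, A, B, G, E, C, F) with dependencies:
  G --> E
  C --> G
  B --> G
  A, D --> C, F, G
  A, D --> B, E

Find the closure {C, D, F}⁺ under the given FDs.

Start with {C, D, F}.
C --> G applies; add {G} → now {C, D, F, G}.
G --> E applies; add {E} → now {C, D, E, F, G}.
No further FD applies.

{C, D, E, F, G}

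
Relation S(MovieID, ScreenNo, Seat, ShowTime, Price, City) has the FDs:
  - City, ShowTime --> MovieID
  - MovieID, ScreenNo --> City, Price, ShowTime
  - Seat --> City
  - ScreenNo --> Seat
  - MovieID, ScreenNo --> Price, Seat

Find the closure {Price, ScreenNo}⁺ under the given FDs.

{City, Price, ScreenNo, Seat}

Start with {Price, ScreenNo}.
ScreenNo --> Seat applies; add {Seat} → now {Price, ScreenNo, Seat}.
Seat --> City applies; add {City} → now {City, Price, ScreenNo, Seat}.
No further FD applies.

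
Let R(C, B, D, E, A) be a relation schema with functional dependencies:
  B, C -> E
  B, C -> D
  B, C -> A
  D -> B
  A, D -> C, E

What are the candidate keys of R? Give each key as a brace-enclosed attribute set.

{A, D} is a candidate key since {A, D}⁺ = {A, B, C, D, E} covers every attribute.
{B, C} is a candidate key since {B, C}⁺ = {A, B, C, D, E} covers every attribute.
{C, D} is a candidate key since {C, D}⁺ = {A, B, C, D, E} covers every attribute.
Any other superkey properly contains one of these, so there are no further candidate keys.

{A, D}, {B, C}, {C, D}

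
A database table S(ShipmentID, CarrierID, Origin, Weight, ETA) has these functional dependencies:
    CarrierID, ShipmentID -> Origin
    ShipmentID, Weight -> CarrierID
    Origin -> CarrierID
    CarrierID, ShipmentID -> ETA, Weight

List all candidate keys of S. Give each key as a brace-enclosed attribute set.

{ShipmentID} never appears on the right of any FD, so every key must include it.
{CarrierID, ShipmentID}⁺ = {CarrierID, ETA, Origin, ShipmentID, Weight} — all of the relation — so {CarrierID, ShipmentID} is a candidate key.
{Origin, ShipmentID}⁺ = {CarrierID, ETA, Origin, ShipmentID, Weight} — all of the relation — so {Origin, ShipmentID} is a candidate key.
{ShipmentID, Weight}⁺ = {CarrierID, ETA, Origin, ShipmentID, Weight} — all of the relation — so {ShipmentID, Weight} is a candidate key.
These are minimal and exhaustive — every other superkey contains one of them.

{CarrierID, ShipmentID}, {Origin, ShipmentID}, {ShipmentID, Weight}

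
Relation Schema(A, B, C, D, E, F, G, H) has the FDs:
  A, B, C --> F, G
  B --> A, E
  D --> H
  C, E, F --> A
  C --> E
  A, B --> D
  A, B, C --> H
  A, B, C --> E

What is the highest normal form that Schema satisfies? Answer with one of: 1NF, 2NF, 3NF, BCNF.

Candidate key: {B, C}. Prime attributes: {B, C}.
B --> A, E: {B}⁺ = {A, B, D, E, H}, which is not all of the attributes, so the left side is not a superkey — BCNF is violated.
B --> A, E has non-prime {A, E} on the right and a non-superkey on the left, so 3NF fails.
The proper key subset {B} of {B, C} determines non-prime {A, D, E, H}, so the relation is not even in 2NF.

1NF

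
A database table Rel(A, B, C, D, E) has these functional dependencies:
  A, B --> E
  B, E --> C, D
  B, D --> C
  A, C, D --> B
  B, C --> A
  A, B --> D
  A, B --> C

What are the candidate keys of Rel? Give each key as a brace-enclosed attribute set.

{A, B}⁺ = {A, B, C, D, E}, which is every attribute, so {A, B} is a candidate key.
{B, C}⁺ = {A, B, C, D, E}, which is every attribute, so {B, C} is a candidate key.
{B, D}⁺ = {A, B, C, D, E}, which is every attribute, so {B, D} is a candidate key.
{B, E}⁺ = {A, B, C, D, E}, which is every attribute, so {B, E} is a candidate key.
{A, C, D}⁺ = {A, B, C, D, E}, which is every attribute, so {A, C, D} is a candidate key.
These are minimal and exhaustive — every other superkey contains one of them.

{A, B}, {A, C, D}, {B, C}, {B, D}, {B, E}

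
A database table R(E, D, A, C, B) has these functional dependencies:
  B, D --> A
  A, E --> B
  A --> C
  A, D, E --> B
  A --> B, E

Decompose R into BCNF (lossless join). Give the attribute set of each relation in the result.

{A, B, C, E}; {A, D}

Candidate keys of the original relation: {A, D}, {B, D}.
In {A, B, C, D, E}, {A, E} is not a superkey ({A, E}⁺ restricted to this set is {A, B, C, E}), so split on A, E --> B, C into {A, B, C, E} and {A, D, E}.
{A, B, C, E} has no BCNF violation.
In {A, D, E}, {A} is not a superkey ({A}⁺ restricted to this set is {A, E}), so split on A --> E into {A, E} and {A, D}.
{A, E} has no BCNF violation.
{A, D} has no BCNF violation.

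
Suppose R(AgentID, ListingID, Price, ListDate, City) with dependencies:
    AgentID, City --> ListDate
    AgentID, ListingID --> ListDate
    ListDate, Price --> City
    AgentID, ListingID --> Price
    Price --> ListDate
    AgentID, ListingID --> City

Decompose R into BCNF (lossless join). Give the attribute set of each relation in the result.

{AgentID, City, ListDate}; {AgentID, ListingID, Price}; {City, Price}

Candidate key of the original relation: {AgentID, ListingID}.
Within {AgentID, City, ListDate, ListingID, Price}: {AgentID, City}⁺ ∩ {AgentID, City, ListDate, ListingID, Price} = {AgentID, City, ListDate}, not the whole set, so AgentID, City --> ListDate violates BCNF; decompose into {AgentID, City, ListDate} and {AgentID, City, ListingID, Price}.
{AgentID, City, ListDate} has no BCNF violation.
Within {AgentID, City, ListingID, Price}: {Price}⁺ ∩ {AgentID, City, ListingID, Price} = {City, Price}, not the whole set, so Price --> City violates BCNF; decompose into {City, Price} and {AgentID, ListingID, Price}.
{City, Price} has no BCNF violation.
{AgentID, ListingID, Price} has no BCNF violation.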